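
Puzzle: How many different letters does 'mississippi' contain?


Unique letters in 'mississippi': {i, m, p, s} = 4 distinct letters.

4


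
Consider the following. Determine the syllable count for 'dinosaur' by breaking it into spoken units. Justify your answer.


Break 'dinosaur' into syllables: di-no-saur -> di | no | saur = 3 syllables

3 syllables


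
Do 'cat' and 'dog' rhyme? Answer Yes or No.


Rime (stressed vowel + following sounds) of 'cat': -at = /æt/
Rime of 'dog': -og = /ɒg/
/æt/ and /ɒg/ are different ending sounds, so the words do not rhyme.

No


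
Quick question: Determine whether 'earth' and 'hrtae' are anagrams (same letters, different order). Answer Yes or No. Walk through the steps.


Sorted letters of 'earth': 'aehrt'
Sorted letters of 'hrtae': 'aehrt'
They match.

Yes


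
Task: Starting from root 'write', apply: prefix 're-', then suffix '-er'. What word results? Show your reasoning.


Step 1: Add prefix 're-' to 'write' = 'rewrite'
Step 2: Add suffix '-er' to 'rewrite' = 'rewriter'

rewriter


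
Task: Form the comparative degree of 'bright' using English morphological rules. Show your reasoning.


Apply comparative formation (add -er): 'bright' -> 'brighter'.

brighter


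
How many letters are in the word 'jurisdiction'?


Spell out 'jurisdiction' and number each letter: j(1), u(2), r(3), i(4), s(5), d(6), i(7), c(8), t(9), i(10), o(11), n(12). Total: 12 letters.

12


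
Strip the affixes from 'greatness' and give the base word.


Remove suffix '-ness' from 'greatness' to get root 'great'.

great


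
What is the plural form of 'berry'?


Apply rule: Change -y to -ies (consonant + y). 'berry' becomes 'berries'.

berries


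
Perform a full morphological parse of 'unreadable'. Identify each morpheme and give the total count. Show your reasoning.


Step 1: Identify prefix: 'un' (meaning: not/reverse)
Step 2: Identify root: 'read'
Step 3: Identify suffix(es): 'able'
Decomposition: un- (prefix: not/reverse) + read (root) + -able (suffix: capable of)
Total morphemes: 3

3 morphemes (un- (prefix: not/reverse) + read (root) + -able (suffix: capable of))


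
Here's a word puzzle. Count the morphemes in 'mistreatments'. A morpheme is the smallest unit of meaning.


Decomposition: mis- (prefix) + treat (root) + -ment (suffix) + -s (plural) = 4 morpheme(s)

4 morphemes


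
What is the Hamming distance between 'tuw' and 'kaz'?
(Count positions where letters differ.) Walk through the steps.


Alignment:
Position 1: 't' vs 'k' = DIFFER
Position 2: 'u' vs 'a' = DIFFER
Position 3: 'w' vs 'z' = DIFFER
Total differences: 3

3


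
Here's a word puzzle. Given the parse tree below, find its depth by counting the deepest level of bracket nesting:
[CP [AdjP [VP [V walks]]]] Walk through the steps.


Count bracket nesting levels:
'[' at pos 0: depth = 1
'[' at pos 4: depth = 2
'[' at pos 10: depth = 3
'[' at pos 14: depth = 4
Maximum depth reached: 4

4


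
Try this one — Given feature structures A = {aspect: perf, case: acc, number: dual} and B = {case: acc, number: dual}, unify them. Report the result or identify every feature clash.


Compare features:
aspect: A=perf vs B=_ -> unified: perf
case: A=acc vs B=acc -> unified: acc
number: A=dual vs B=dual -> unified: dual
No clashes found.

Unified: {aspect: perf, case: acc, number: dual}


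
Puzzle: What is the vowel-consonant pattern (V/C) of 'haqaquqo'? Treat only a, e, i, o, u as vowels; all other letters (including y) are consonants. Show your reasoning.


Letter mapping: h = C, a = V, q = C, a = V, q = C, u = V, q = C, o = V.

CVCVCVCV


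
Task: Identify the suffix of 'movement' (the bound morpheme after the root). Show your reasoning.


The word 'movement' = 'move' (root) + '-ment' (suffix). The suffix is '-ment'.

ment


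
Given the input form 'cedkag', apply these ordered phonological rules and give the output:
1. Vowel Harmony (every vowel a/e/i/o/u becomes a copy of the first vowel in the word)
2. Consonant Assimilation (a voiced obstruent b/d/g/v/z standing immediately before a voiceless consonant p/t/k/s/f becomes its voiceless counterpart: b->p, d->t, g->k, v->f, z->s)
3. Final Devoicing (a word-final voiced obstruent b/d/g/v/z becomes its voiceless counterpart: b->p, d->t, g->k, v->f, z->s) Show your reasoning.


Starting form: 'cedkag'
Rule 1: Vowel Harmony: all vowels become 'e' (matching first vowel). 'cedkag' -> 'cedkeg'
Rule 2: Consonant Assimilation: voiced obstruent before voiceless consonant becomes voiceless ('dk' -> 'tk'). 'cedkeg' -> 'cetkeg'
Rule 3: Final Devoicing: word-final voiced obstruent 'g' becomes voiceless 'k'. 'cetkeg' -> 'cetkek'
Final form: 'cetkek'

cetkek


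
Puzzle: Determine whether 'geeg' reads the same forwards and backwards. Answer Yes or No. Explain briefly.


Forward: 'geeg'
Reversed: 'geeg'
They are identical.

Yes


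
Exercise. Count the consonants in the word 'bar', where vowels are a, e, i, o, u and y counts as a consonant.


Consonants in 'bar': b, r = 2 consonants.

2


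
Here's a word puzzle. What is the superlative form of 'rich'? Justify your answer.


Apply superlative formation (add -est): 'rich' -> 'richest'.

richest


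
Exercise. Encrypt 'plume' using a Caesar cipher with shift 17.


Shift each letter by 17: p -> g, l -> c, u -> l, m -> d, e -> v. Result: 'gcldv'.

gcldv


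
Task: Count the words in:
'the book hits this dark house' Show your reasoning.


Split into words: the | book | hits | this | dark | house = 6 words.

6


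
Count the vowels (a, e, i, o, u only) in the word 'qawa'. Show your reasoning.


Vowels in 'qawa': a, a = 2 vowels.

2


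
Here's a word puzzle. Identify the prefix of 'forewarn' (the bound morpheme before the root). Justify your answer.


The word 'forewarn' = 'fore' (prefix) + 'warn' (root). The prefix is 'fore'.

fore


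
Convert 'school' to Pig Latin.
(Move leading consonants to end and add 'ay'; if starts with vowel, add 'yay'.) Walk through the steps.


'school': move consonant cluster 'sch' to end and add 'ay': 'oolschay'.

oolschay


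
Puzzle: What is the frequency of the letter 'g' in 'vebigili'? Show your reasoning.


Letter 'g' in 'vebigili': found at position(s) 5 = 1 occurrence(s).

1


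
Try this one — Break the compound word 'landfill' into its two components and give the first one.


Split 'landfill' into 'land' + 'fill'. The first part is 'land'.

land


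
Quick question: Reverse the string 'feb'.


Reverse 'feb' character by character: 'bef'.

bef


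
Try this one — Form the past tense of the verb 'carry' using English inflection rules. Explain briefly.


Apply rule: Change -y to -ied. 'carry' becomes 'carried'.

carried


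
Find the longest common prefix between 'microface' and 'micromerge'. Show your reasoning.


Compare from the start: 5 characters match: 'micro'. Mismatch at position 6: 'f' vs 'm'.

micro


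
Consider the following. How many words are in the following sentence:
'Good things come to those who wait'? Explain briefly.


Split into words: Good | things | come | to | those | who | wait = 7 words.

7


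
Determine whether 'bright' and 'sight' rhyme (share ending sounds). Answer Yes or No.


Rime (stressed vowel + following sounds) of 'bright': -ight = /aɪt/
Rime of 'sight': -ight = /aɪt/
/aɪt/ and /aɪt/ are the same ending sound, so the words rhyme.

Yes


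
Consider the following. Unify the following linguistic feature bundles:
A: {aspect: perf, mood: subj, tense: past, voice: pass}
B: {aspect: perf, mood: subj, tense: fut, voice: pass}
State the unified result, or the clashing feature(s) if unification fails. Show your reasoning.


Compare features:
aspect: A=perf vs B=perf -> unified: perf
mood: A=subj vs B=subj -> unified: subj
tense: A=past vs B=fut -> CLASH
voice: A=pass vs B=pass -> unified: pass
Clash detected on feature 'tense' (past vs fut); unification fails.

CLASH on 'tense' (past vs fut)


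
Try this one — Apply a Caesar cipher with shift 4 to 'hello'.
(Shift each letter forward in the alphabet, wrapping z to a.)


Shift each letter by 4: h -> l, e -> i, l -> p, l -> p, o -> s. Result: 'lipps'.

lipps


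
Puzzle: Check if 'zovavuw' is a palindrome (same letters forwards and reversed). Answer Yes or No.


Forward: 'zovavuw'
Reversed: 'wuvavoz'
They differ.

No


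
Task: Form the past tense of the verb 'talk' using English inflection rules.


Apply rule: Add -ed. 'talk' becomes 'talked'.

talked


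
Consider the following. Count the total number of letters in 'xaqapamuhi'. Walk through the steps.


Spell out 'xaqapamuhi' and number each letter: x(1), a(2), q(3), a(4), p(5), a(6), m(7), u(8), h(9), i(10). Total: 10 letters.

10


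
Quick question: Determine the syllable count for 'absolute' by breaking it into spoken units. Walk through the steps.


Break 'absolute' into syllables: ab-so-lute -> ab | so | lute = 3 syllables

3 syllables


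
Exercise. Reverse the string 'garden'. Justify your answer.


Reverse 'garden' character by character: 'nedrag'.

nedrag


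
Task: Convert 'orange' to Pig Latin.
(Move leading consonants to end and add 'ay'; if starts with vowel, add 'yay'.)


'orange' starts with a vowel, so add 'yay': 'orangeyay'.

orangeyay


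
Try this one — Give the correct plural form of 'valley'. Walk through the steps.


Apply rule: Add -s. 'valley' becomes 'valleys'.

valleys


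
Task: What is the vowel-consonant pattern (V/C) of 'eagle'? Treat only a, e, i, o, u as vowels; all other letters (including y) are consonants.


Letter mapping: e = V, a = V, g = C, l = C, e = V.

VVCCV


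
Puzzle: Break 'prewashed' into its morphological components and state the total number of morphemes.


Step 1: Identify prefix: 'pre' (meaning: before)
Step 2: Identify root: 'wash'
Step 3: Identify suffix(es): 'ed'
Decomposition: pre- (prefix: before) + wash (root) + -ed (suffix: past)
Total morphemes: 3

3 morphemes (pre- (prefix: before) + wash (root) + -ed (suffix: past))


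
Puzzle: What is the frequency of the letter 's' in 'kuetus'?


Letter 's' in 'kuetus': found at position(s) 6 = 1 occurrence(s).

1


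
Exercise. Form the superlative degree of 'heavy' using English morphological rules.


Apply superlative formation (consonant + y: change y to i, add -est): 'heavy' -> 'heaviest'.

heaviest


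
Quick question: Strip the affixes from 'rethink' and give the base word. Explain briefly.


Remove prefix 're' from 'rethink' to get root 'think'.

think


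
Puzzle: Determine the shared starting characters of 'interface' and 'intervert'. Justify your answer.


Compare from the start: 5 characters match: 'inter'. Mismatch at position 6: 'f' vs 'v'.

inter


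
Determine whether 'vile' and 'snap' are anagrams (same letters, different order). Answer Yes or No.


Sorted letters of 'vile': 'eilv'
Sorted letters of 'snap': 'anps'
They do not match.

No


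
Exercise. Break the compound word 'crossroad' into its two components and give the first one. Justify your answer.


Split 'crossroad' into 'cross' + 'road'. The first part is 'cross'.

cross


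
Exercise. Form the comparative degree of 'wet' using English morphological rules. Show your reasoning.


Apply comparative formation (double final consonant, add -er): 'wet' -> 'wetter'.

wetter


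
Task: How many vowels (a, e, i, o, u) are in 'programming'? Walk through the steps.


Vowels in 'programming': o, a, i = 3 vowels.

3


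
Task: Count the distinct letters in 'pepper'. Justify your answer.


Unique letters in 'pepper': {e, p, r} = 3 distinct letters.

3


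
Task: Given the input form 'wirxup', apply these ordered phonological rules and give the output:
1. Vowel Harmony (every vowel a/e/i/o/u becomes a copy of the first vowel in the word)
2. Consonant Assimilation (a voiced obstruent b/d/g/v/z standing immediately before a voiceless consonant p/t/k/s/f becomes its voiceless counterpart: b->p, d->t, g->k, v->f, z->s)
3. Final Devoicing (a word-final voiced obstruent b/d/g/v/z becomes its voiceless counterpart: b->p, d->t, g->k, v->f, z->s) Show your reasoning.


Starting form: 'wirxup'
Rule 1: Vowel Harmony: all vowels become 'i' (matching first vowel). 'wirxup' -> 'wirxip'
Rule 2: Consonant Assimilation: no voiced obstruent (b/d/g/v/z) stands immediately before a voiceless consonant (p/t/k/s/f). No change.
Rule 3: Final Devoicing: final consonant 'p' is not one of the voiced obstruents b/d/g/v/z. No change.
Final form: 'wirxip'

wirxip


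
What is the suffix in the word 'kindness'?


The word 'kindness' = 'kind' (root) + '-ness' (suffix). The suffix is '-ness'.

ness


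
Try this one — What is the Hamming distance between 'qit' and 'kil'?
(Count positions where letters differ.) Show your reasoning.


Alignment:
Position 1: 'q' vs 'k' = DIFFER
Position 2: 'i' vs 'i' = match
Position 3: 't' vs 'l' = DIFFER
Total differences: 2

2


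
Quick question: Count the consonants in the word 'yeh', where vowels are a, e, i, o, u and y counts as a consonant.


Consonants in 'yeh': y, h = 2 consonants.

2


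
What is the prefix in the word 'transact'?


The word 'transact' = 'trans' (prefix) + 'act' (root). The prefix is 'trans'.

trans


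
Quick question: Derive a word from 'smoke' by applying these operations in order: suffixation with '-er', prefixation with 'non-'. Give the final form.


Step 1: Add suffix '-er' to 'smoke' = 'smoker'
Step 2: Add prefix 'non-' to 'smoker' = 'nonsmoker'

nonsmoker


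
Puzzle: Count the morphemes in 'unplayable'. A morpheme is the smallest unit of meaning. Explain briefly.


Decomposition: un- (prefix) + play (root) + -able (suffix) = 3 morpheme(s)

3 morphemes


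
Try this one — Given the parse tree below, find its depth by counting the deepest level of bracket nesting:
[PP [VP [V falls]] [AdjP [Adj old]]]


Count bracket nesting levels:
'[' at pos 0: depth = 1
'[' at pos 4: depth = 2
'[' at pos 8: depth = 3
'[' at pos 19: depth = 2
'[' at pos 25: depth = 3
Maximum depth reached: 3

3


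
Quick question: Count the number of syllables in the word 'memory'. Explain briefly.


Break 'memory' into syllables: mem-o-ry -> mem | o | ry = 3 syllables

3 syllables


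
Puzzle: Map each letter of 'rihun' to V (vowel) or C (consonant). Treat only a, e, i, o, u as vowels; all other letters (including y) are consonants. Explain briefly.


Letter mapping: r = C, i = V, h = C, u = V, n = C.

CVCVC


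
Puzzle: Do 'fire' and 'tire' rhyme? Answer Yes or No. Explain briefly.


Rime (stressed vowel + following sounds) of 'fire': -ire = /aɪər/
Rime of 'tire': -ire = /aɪər/
/aɪər/ and /aɪər/ are the same ending sound, so the words rhyme.

Yes


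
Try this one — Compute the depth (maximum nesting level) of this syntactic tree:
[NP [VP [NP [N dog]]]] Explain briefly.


Count bracket nesting levels:
'[' at pos 0: depth = 1
'[' at pos 4: depth = 2
'[' at pos 8: depth = 3
'[' at pos 12: depth = 4
Maximum depth reached: 4

4


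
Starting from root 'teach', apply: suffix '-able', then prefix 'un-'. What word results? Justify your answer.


Step 1: Add suffix '-able' to 'teach' = 'teachable'
Step 2: Add prefix 'un-' to 'teachable' = 'unteachable'

unteachable


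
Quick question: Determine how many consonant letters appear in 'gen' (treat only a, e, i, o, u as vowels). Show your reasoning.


Consonants in 'gen': g, n = 2 consonants.

2


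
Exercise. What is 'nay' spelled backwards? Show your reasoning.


Reverse 'nay' character by character: 'yan'.

yan


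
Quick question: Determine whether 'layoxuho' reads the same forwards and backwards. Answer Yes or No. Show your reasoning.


Forward: 'layoxuho'
Reversed: 'ohuxoyal'
They differ.

No


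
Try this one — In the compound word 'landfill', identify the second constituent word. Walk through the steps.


Split 'landfill' into 'land' + 'fill'. The second part is 'fill'.

fill


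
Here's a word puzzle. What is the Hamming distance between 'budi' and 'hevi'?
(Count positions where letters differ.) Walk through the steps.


Alignment:
Position 1: 'b' vs 'h' = DIFFER
Position 2: 'u' vs 'e' = DIFFER
Position 3: 'd' vs 'v' = DIFFER
Position 4: 'i' vs 'i' = match
Total differences: 3

3


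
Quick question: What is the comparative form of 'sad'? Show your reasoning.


Apply comparative formation (double final consonant, add -er): 'sad' -> 'sadder'.

sadder


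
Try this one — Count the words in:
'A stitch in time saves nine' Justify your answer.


Split into words: A | stitch | in | time | saves | nine = 6 words.

6


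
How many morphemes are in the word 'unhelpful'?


Decomposition: un- (prefix) + help (root) + -ful (suffix) = 3 morpheme(s)

3 morphemes


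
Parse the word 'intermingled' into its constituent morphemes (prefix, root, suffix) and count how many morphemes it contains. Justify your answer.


Step 1: Identify prefix: 'inter' (meaning: between)
Step 2: Identify root: 'mingle'
Step 3: Identify suffix(es): 'ed'
Decomposition: inter- (prefix: between) + mingle (root) + -ed (suffix: past)
Total morphemes: 3

3 morphemes (inter- (prefix: between) + mingle (root) + -ed (suffix: past))


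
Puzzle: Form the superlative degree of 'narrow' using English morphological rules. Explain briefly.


Apply superlative formation (add -est): 'narrow' -> 'narrowest'.

narrowest


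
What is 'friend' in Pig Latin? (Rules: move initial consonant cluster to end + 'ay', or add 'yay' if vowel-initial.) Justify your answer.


'friend': move consonant cluster 'fr' to end and add 'ay': 'iendfray'.

iendfray


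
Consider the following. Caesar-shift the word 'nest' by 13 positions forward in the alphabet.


Shift each letter by 13: n -> a, e -> r, s -> f, t -> g. Result: 'arfg'.

arfg


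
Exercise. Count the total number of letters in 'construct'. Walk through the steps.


Spell out 'construct' and number each letter: c(1), o(2), n(3), s(4), t(5), r(6), u(7), c(8), t(9). Total: 9 letters.

9


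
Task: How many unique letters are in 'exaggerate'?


Unique letters in 'exaggerate': {a, e, g, r, t, x} = 6 distinct letters.

6


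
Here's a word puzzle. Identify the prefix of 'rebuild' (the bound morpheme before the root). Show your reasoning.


The word 'rebuild' = 're' (prefix) + 'build' (root). The prefix is 're'.

re


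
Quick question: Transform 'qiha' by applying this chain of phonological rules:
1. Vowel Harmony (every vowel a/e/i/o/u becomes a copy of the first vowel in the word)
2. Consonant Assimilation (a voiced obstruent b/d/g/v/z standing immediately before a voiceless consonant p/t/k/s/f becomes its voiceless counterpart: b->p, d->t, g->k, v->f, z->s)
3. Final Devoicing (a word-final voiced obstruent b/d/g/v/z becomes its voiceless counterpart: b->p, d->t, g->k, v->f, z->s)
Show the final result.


Starting form: 'qiha'
Rule 1: Vowel Harmony: all vowels become 'i' (matching first vowel). 'qiha' -> 'qihi'
Rule 2: Consonant Assimilation: no voiced obstruent (b/d/g/v/z) stands immediately before a voiceless consonant (p/t/k/s/f). No change.
Rule 3: Final Devoicing: the word ends in the vowel 'i', not a consonant. No change.
Final form: 'qihi'

qihi


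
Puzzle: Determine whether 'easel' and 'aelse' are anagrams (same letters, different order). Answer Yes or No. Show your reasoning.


Sorted letters of 'easel': 'aeels'
Sorted letters of 'aelse': 'aeels'
They match.

Yes


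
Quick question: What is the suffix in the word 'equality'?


The word 'equality' = 'equal' (root) + '-ity' (suffix). The suffix is '-ity'.

ity


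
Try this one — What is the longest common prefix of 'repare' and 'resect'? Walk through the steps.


Compare from the start: 2 characters match: 're'. Mismatch at position 3: 'p' vs 's'.

re


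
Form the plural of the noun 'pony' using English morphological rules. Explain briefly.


Apply rule: Change -y to -ies (consonant + y). 'pony' becomes 'ponies'.

ponies


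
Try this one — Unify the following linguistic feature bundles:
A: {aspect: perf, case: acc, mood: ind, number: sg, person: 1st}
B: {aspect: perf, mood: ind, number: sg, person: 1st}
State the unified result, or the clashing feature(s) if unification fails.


Compare features:
aspect: A=perf vs B=perf -> unified: perf
case: A=acc vs B=_ -> unified: acc
mood: A=ind vs B=ind -> unified: ind
number: A=sg vs B=sg -> unified: sg
person: A=1st vs B=1st -> unified: 1st
No clashes found.

Unified: {aspect: perf, case: acc, mood: ind, number: sg, person: 1st}


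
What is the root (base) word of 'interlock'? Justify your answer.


Remove prefix 'inter' from 'interlock' to get root 'lock'.

lock


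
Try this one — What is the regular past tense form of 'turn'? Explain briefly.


Apply rule: Add -ed. 'turn' becomes 'turned'.

turned


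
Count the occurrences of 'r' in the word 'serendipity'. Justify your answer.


Letter 'r' in 'serendipity': found at position(s) 3 = 1 occurrence(s).

1


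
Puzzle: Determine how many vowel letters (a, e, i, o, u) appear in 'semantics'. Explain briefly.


Vowels in 'semantics': e, a, i = 3 vowels.

3


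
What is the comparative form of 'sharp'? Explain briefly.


Apply comparative formation (add -er): 'sharp' -> 'sharper'.

sharper


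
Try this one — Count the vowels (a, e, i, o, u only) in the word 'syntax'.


Vowels in 'syntax': a = 1 vowels.

1


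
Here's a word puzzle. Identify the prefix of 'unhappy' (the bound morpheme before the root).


The word 'unhappy' = 'un' (prefix) + 'happy' (root). The prefix is 'un'.

un


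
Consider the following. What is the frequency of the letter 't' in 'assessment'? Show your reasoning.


Letter 't' in 'assessment': found at position(s) 10 = 1 occurrence(s).

1


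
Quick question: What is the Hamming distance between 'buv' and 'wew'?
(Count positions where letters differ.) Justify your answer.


Alignment:
Position 1: 'b' vs 'w' = DIFFER
Position 2: 'u' vs 'e' = DIFFER
Position 3: 'v' vs 'w' = DIFFER
Total differences: 3

3


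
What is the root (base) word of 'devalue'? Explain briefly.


Remove prefix 'de' from 'devalue' to get root 'value'.

value


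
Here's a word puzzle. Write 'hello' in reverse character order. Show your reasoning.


Reverse 'hello' character by character: 'olleh'.

olleh


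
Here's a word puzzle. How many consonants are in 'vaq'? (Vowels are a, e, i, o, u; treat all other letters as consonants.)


Consonants in 'vaq': v, q = 2 consonants.

2


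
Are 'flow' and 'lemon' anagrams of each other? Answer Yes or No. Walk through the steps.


Sorted letters of 'flow': 'flow'
Sorted letters of 'lemon': 'elmno'
They do not match.

No


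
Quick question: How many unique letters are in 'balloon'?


Unique letters in 'balloon': {a, b, l, n, o} = 5 distinct letters.

5


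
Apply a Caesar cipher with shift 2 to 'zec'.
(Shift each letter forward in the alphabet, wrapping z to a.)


Shift each letter by 2: z -> b, e -> g, c -> e. Result: 'bge'.

bge


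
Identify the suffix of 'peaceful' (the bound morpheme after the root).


The word 'peaceful' = 'peace' (root) + '-ful' (suffix). The suffix is '-ful'.

ful


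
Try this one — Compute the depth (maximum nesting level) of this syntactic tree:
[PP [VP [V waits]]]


Count bracket nesting levels:
'[' at pos 0: depth = 1
'[' at pos 4: depth = 2
'[' at pos 8: depth = 3
Maximum depth reached: 3

3


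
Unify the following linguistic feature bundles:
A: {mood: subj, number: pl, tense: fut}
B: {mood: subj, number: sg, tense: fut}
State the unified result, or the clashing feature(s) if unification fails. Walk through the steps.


Compare features:
mood: A=subj vs B=subj -> unified: subj
number: A=pl vs B=sg -> CLASH
tense: A=fut vs B=fut -> unified: fut
Clash detected on feature 'number' (pl vs sg); unification fails.

CLASH on 'number' (pl vs sg)


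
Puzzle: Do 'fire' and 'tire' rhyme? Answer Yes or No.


Rime (stressed vowel + following sounds) of 'fire': -ire = /aɪər/
Rime of 'tire': -ire = /aɪər/
/aɪər/ and /aɪər/ are the same ending sound, so the words rhyme.

Yes


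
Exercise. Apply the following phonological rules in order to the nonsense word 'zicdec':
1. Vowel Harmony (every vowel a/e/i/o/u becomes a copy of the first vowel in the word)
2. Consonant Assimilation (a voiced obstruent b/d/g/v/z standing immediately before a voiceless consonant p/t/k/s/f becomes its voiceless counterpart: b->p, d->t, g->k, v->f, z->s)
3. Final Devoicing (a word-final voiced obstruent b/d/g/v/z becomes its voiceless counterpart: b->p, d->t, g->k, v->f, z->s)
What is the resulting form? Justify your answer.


Starting form: 'zicdec'
Rule 1: Vowel Harmony: all vowels become 'i' (matching first vowel). 'zicdec' -> 'zicdic'
Rule 2: Consonant Assimilation: no voiced obstruent (b/d/g/v/z) stands immediately before a voiceless consonant (p/t/k/s/f). No change.
Rule 3: Final Devoicing: final consonant 'c' is not one of the voiced obstruents b/d/g/v/z. No change.
Final form: 'zicdic'

zicdic


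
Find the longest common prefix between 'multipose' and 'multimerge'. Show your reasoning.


Compare from the start: 5 characters match: 'multi'. Mismatch at position 6: 'p' vs 'm'.

multi


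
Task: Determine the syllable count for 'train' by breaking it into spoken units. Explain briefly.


Break 'train' into syllables: train -> train = 1 syllable

1 syllable


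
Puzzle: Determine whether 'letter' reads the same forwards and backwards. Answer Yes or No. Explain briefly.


Forward: 'letter'
Reversed: 'rettel'
They differ.

No


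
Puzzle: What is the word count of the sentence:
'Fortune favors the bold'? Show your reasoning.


Split into words: Fortune | favors | the | bold = 4 words.

4


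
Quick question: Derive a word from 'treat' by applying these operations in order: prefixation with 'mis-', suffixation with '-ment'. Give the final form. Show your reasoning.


Step 1: Add prefix 'mis-' to 'treat' = 'mistreat'
Step 2: Add suffix '-ment' to 'mistreat' = 'mistreatment'

mistreatment


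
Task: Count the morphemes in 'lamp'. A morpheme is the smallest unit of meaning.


Decomposition: lamp (free morpheme) = 1 morpheme(s)

1 morphemes


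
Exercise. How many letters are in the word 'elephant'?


Spell out 'elephant' and number each letter: e(1), l(2), e(3), p(4), h(5), a(6), n(7), t(8). Total: 8 letters.

8


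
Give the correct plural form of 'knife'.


Apply rule: Change -fe to -ves. 'knife' becomes 'knives'.

knives


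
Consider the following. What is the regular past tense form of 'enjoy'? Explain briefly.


Apply rule: Add -ed. 'enjoy' becomes 'enjoyed'.

enjoyed


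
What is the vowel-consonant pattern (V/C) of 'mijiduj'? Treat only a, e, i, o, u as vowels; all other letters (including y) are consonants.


Letter mapping: m = C, i = V, j = C, i = V, d = C, u = V, j = C.

CVCVCVC


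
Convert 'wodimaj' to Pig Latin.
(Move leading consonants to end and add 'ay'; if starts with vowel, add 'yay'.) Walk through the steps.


'wodimaj': move consonant cluster 'w' to end and add 'ay': 'odimajway'.

odimajway


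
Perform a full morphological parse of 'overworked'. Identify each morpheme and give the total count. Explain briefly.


Step 1: Identify prefix: 'over' (meaning: excessively)
Step 2: Identify root: 'work'
Step 3: Identify suffix(es): 'ed'
Decomposition: over- (prefix: excessively) + work (root) + -ed (suffix: past)
Total morphemes: 3

3 morphemes (over- (prefix: excessively) + work (root) + -ed (suffix: past))


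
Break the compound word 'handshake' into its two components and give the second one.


Split 'handshake' into 'hand' + 'shake'. The second part is 'shake'.

shake


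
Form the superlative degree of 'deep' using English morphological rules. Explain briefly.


Apply superlative formation (add -est): 'deep' -> 'deepest'.

deepest


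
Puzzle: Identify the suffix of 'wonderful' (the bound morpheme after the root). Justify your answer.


The word 'wonderful' = 'wonder' (root) + '-ful' (suffix). The suffix is '-ful'.

ful


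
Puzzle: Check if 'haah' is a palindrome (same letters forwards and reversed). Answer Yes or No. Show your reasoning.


Forward: 'haah'
Reversed: 'haah'
They are identical.

Yes


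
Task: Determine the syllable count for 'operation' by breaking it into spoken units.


Break 'operation' into syllables: op-er-a-tion -> op | er | a | tion = 4 syllables

4 syllables


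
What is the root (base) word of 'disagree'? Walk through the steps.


Remove prefix 'dis' from 'disagree' to get root 'agree'.

agree


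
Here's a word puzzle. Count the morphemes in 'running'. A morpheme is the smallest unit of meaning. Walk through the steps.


Decomposition: run (root) + -ing (suffix) = 2 morpheme(s)

2 morphemes


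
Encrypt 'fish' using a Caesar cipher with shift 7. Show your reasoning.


Shift each letter by 7: f -> m, i -> p, s -> z, h -> o. Result: 'mpzo'.

mpzo


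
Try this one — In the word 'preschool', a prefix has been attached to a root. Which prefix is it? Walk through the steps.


The word 'preschool' = 'pre' (prefix) + 'school' (root). The prefix is 'pre'.

pre


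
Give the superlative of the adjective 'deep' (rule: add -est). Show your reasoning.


Apply superlative formation (add -est): 'deep' -> 'deepest'.

deepest


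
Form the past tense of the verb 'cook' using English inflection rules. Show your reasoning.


Apply rule: Add -ed. 'cook' becomes 'cooked'.

cooked


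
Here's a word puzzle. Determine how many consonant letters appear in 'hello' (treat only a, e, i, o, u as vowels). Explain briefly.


Consonants in 'hello': h, l, l = 3 consonants.

3


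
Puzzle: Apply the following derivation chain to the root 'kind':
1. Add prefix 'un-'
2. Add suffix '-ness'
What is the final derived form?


Step 1: Add prefix 'un-' to 'kind' = 'unkind'
Step 2: Add suffix '-ness' to 'unkind' = 'unkindness'

unkindness


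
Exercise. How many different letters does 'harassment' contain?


Unique letters in 'harassment': {a, e, h, m, n, r, s, t} = 8 distinct letters.

8


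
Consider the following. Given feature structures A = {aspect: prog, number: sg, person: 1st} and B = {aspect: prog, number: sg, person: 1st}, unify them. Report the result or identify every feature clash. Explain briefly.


Compare features:
aspect: A=prog vs B=prog -> unified: prog
number: A=sg vs B=sg -> unified: sg
person: A=1st vs B=1st -> unified: 1st
No clashes found.

Unified: {aspect: prog, number: sg, person: 1st}


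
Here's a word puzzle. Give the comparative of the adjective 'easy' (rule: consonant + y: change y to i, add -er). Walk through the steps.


Apply comparative formation (consonant + y: change y to i, add -er): 'easy' -> 'easier'.

easier


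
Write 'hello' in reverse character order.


Reverse 'hello' character by character: 'olleh'.

olleh


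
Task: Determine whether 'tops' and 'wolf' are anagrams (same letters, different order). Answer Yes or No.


Sorted letters of 'tops': 'opst'
Sorted letters of 'wolf': 'flow'
They do not match.

No


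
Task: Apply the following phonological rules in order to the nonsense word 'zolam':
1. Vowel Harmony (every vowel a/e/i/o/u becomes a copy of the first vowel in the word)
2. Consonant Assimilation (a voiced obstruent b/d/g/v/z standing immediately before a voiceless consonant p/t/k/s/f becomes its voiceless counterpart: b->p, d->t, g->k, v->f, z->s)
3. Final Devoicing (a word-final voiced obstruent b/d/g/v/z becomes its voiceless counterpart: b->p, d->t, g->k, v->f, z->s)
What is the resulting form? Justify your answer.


Starting form: 'zolam'
Rule 1: Vowel Harmony: all vowels become 'o' (matching first vowel). 'zolam' -> 'zolom'
Rule 2: Consonant Assimilation: no voiced obstruent (b/d/g/v/z) stands immediately before a voiceless consonant (p/t/k/s/f). No change.
Rule 3: Final Devoicing: final consonant 'm' is not one of the voiced obstruents b/d/g/v/z. No change.
Final form: 'zolom'

zolom


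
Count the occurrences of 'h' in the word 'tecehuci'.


Letter 'h' in 'tecehuci': found at position(s) 5 = 1 occurrence(s).

1


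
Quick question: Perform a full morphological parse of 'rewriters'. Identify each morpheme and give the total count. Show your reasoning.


Step 1: Identify prefix: 're' (meaning: again)
Step 2: Identify root: 'write'
Step 3: Identify suffix(es): 'er, s'
Decomposition: re- (prefix: again) + write (root) + -er (suffix: one who) + -s (plural)
Total morphemes: 4

4 morphemes (re- (prefix: again) + write (root) + -er (suffix: one who) + -s (plural))


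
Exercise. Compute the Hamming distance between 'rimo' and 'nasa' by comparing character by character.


Alignment:
Position 1: 'r' vs 'n' = DIFFER
Position 2: 'i' vs 'a' = DIFFER
Position 3: 'm' vs 's' = DIFFER
Position 4: 'o' vs 'a' = DIFFER
Total differences: 4

4


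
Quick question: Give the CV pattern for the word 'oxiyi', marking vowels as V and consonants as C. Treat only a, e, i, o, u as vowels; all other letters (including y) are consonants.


Letter mapping: o = V, x = C, i = V, y = C, i = V.

VCVCV


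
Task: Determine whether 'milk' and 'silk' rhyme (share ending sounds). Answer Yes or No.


Rime (stressed vowel + following sounds) of 'milk': -ilk = /ɪlk/
Rime of 'silk': -ilk = /ɪlk/
/ɪlk/ and /ɪlk/ are the same ending sound, so the words rhyme.

Yes


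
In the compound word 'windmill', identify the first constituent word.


Split 'windmill' into 'wind' + 'mill'. The first part is 'wind'.

wind


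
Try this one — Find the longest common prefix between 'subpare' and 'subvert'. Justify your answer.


Compare from the start: 3 characters match: 'sub'. Mismatch at position 4: 'p' vs 'v'.

sub


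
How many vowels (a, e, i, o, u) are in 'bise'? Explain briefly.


Vowels in 'bise': i, e = 2 vowels.

2


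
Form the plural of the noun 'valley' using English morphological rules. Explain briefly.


Apply rule: Add -s. 'valley' becomes 'valleys'.

valleys


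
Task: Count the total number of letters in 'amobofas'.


Spell out 'amobofas' and number each letter: a(1), m(2), o(3), b(4), o(5), f(6), a(7), s(8). Total: 8 letters.

8


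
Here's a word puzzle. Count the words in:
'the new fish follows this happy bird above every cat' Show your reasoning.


Split into words: the | new | fish | follows | this | happy | bird | above | every | cat = 10 words.

10


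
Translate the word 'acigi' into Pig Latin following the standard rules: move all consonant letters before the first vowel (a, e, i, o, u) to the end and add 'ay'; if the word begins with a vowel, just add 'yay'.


'acigi' starts with a vowel, so add 'yay': 'acigiyay'.

acigiyay


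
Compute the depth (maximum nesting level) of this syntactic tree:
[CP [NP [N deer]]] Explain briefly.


Count bracket nesting levels:
'[' at pos 0: depth = 1
'[' at pos 4: depth = 2
'[' at pos 8: depth = 3
Maximum depth reached: 3

3


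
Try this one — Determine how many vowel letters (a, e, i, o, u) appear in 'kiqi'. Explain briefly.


Vowels in 'kiqi': i, i = 2 vowels.

2


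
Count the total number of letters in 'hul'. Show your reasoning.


Spell out 'hul' and number each letter: h(1), u(2), l(3). Total: 3 letters.

3


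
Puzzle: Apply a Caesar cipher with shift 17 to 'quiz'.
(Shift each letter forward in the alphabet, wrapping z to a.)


Shift each letter by 17: q -> h, u -> l, i -> z, z -> q. Result: 'hlzq'.

hlzq


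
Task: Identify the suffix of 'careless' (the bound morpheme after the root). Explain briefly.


The word 'careless' = 'care' (root) + '-less' (suffix). The suffix is '-less'.

less


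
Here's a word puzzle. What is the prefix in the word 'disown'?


The word 'disown' = 'dis' (prefix) + 'own' (root). The prefix is 'dis'.

dis


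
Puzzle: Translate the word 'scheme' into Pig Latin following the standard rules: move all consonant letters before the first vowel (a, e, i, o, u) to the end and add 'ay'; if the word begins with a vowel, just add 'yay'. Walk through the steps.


'scheme': move consonant cluster 'sch' to end and add 'ay': 'emeschay'.

emeschay


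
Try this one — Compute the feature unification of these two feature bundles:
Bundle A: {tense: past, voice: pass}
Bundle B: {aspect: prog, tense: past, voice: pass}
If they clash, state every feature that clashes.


Compare features:
aspect: A=_ vs B=prog -> unified: prog
tense: A=past vs B=past -> unified: past
voice: A=pass vs B=pass -> unified: pass
No clashes found.

Unified: {aspect: prog, tense: past, voice: pass}


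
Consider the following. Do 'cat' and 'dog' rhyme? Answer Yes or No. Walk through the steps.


Rime (stressed vowel + following sounds) of 'cat': -at = /æt/
Rime of 'dog': -og = /ɒg/
/æt/ and /ɒg/ are different ending sounds, so the words do not rhyme.

No


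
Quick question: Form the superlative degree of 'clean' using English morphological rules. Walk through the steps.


Apply superlative formation (add -est): 'clean' -> 'cleanest'.

cleanest


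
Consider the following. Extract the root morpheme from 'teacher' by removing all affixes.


Remove suffix '-er' from 'teacher' to get root 'teach'.

teach


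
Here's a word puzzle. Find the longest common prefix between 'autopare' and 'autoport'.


Compare from the start: 5 characters match: 'autop'. Mismatch at position 6: 'a' vs 'o'.

autop


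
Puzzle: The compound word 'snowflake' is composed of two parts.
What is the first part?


Split 'snowflake' into 'snow' + 'flake'. The first part is 'snow'.

snow


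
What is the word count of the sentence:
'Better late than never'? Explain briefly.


Split into words: Better | late | than | never = 4 words.

4


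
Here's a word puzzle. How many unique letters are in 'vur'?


Unique letters in 'vur': {r, u, v} = 3 distinct letters.

3


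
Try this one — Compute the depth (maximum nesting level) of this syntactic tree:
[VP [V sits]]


Count bracket nesting levels:
'[' at pos 0: depth = 1
'[' at pos 4: depth = 2
Maximum depth reached: 2

2


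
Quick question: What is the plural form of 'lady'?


Apply rule: Change -y to -ies (consonant + y). 'lady' becomes 'ladies'.

ladies


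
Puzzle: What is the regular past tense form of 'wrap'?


Apply rule: Double final consonant and add -ed. 'wrap' becomes 'wrapped'.

wrapped


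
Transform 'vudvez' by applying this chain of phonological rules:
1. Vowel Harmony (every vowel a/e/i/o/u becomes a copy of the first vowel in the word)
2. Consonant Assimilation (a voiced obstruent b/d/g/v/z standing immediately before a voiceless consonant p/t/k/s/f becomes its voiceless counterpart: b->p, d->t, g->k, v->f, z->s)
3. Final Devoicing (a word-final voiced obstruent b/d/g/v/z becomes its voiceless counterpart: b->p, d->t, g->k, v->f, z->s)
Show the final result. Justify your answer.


Starting form: 'vudvez'
Rule 1: Vowel Harmony: all vowels become 'u' (matching first vowel). 'vudvez' -> 'vudvuz'
Rule 2: Consonant Assimilation: no voiced obstruent (b/d/g/v/z) stands immediately before a voiceless consonant (p/t/k/s/f). No change.
Rule 3: Final Devoicing: word-final voiced obstruent 'z' becomes voiceless 's'. 'vudvuz' -> 'vudvus'
Final form: 'vudvus'

vudvus


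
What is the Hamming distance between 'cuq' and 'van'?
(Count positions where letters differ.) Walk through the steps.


Alignment:
Position 1: 'c' vs 'v' = DIFFER
Position 2: 'u' vs 'a' = DIFFER
Position 3: 'q' vs 'n' = DIFFER
Total differences: 3

3
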